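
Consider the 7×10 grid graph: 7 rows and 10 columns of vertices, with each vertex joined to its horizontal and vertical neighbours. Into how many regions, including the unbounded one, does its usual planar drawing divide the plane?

The grid has V = 7·10 = 70 vertices and E = 7·9 + 10·6 = 123 edges.
F = 2 − V + E = 2 − 70 + 123 = 55.

55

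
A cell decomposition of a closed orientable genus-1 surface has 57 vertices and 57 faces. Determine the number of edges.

114

For a closed orientable surface of genus 1, χ = 2 − 2·1 = 0.
E = V + F − (0) = 57 + 57 − (0) = 114.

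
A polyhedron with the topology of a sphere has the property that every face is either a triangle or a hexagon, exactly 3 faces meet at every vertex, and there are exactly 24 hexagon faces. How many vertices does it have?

52

Let x be the number of triangles; then F = 24 + x.
Edge–face incidences: 2E = 6·24 + 3·x = 144 + 3x.
Every vertex has degree 3, so 3V = 2E.
Euler: V − E + F = 2 ⇒ (2E)/3 − E + (24 + x) = 2.
Multiply by 6: 2·(2E) − 3·(2E) + 6·(24 + x) = 12, i.e. 144 + 6x − (144 + 3x) = 12.
Collecting terms: 3x = 12, so x = 4.
Then 2E = 144 + 3·4 = 156, so E = 78, V = 2E/3 = 52, F = 24 + 4 = 28.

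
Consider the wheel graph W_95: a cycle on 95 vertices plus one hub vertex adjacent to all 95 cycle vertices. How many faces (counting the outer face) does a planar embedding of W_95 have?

96

W_95 has V = 95 + 1 = 96 vertices and E = 2·95 = 190 edges.
By Euler's formula F = 2 − V + E = 2 − 96 + 190 = 96.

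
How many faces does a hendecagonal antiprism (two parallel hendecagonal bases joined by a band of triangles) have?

An antiprism on an n-gon has two n-gon caps and 2n triangles: V = 2·11 = 22, E = 4·11 = 44, F = 2·11 + 2 = 24.

24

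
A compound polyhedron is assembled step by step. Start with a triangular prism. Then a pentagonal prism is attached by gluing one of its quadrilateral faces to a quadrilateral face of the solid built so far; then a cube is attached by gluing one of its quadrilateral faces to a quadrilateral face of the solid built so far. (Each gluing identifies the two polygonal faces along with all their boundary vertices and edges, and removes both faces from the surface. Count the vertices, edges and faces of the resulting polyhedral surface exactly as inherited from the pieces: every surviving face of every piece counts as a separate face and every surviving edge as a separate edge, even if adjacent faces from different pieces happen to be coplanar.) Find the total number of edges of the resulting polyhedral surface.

A triangular prism: V=6, E=9, F=5.
Attach a pentagonal prism (V=10, E=15, F=7) along a 4-gon: merge 4 vertices and 4 edges, delete both glued faces → V=12, E=20, F=10.
Attach a cube (V=8, E=12, F=6) along a 4-gon: merge 4 vertices and 4 edges, delete both glued faces → V=16, E=28, F=14.
Check: V − E + F = 16 − 28 + 14 = 2.

28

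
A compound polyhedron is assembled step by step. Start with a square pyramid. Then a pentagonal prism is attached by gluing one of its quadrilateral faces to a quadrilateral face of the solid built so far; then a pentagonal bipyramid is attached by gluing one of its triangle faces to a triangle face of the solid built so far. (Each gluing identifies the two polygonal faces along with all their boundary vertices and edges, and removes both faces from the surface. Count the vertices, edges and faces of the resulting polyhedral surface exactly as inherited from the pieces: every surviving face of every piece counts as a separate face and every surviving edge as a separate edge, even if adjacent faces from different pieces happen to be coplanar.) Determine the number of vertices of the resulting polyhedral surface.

15

A square pyramid: V=5, E=8, F=5.
Attach a pentagonal prism (V=10, E=15, F=7) along a 4-gon: merge 4 vertices and 4 edges, delete both glued faces → V=11, E=19, F=10.
Attach a pentagonal bipyramid (V=7, E=15, F=10) along a 3-gon: merge 3 vertices and 3 edges, delete both glued faces → V=15, E=31, F=18.
Check: V − E + F = 15 − 31 + 18 = 2.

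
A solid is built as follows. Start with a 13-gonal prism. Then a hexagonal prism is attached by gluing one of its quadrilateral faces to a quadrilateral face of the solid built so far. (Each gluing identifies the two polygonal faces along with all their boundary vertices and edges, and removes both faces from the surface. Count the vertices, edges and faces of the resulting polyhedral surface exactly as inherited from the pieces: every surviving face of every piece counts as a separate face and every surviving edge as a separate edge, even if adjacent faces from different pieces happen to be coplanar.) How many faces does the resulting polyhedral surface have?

21

A 13-gonal prism: V=26, E=39, F=15.
Attach a hexagonal prism (V=12, E=18, F=8) along a 4-gon: merge 4 vertices and 4 edges, delete both glued faces → V=34, E=53, F=21.
Check: V − E + F = 34 − 53 + 21 = 2.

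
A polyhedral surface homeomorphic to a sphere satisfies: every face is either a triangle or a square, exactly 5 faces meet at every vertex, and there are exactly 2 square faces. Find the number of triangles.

24

Let x be the number of triangles; then F = 2 + x.
Edge–face incidences: 2E = 4·2 + 3·x = 8 + 3x.
Every vertex has degree 5, so 5V = 2E.
Euler: V − E + F = 2 ⇒ (2E)/5 − E + (2 + x) = 2.
Multiply by 10: 2·(2E) − 5·(2E) + 10·(2 + x) = 20, i.e. 20 + 10x − 3·(8 + 3x) = 20.
Collecting terms: x − 4 = 20, so x = 24.
Then 2E = 8 + 3·24 = 80, so E = 40, V = 2E/5 = 16, F = 2 + 24 = 26.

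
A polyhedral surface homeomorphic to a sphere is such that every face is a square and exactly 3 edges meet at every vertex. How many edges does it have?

12

Each face has 4 edges and each edge borders two faces, so 2E = 4F.
Each vertex has degree 3, so 3V = 2E and hence V = 4F/3.
Euler: V − E + F = 2 ⇒ (4F/3) − (4F/2) + F = 2.
Multiply by 6: (8 − 12 + 6)F = 12, i.e. 2F = 12.
So F = 6, E = 4·6/2 = 12, V = 4·6/3 = 8.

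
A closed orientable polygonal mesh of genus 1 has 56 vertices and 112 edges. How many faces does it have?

56

For a closed orientable surface of genus 1, χ = 2 − 2·1 = 0.
F = 0 − V + E = 0 − 56 + 112 = 56.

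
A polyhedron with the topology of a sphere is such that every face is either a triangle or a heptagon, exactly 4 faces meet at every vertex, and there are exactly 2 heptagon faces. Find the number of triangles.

Let x be the number of triangles; then F = 2 + x.
Edge–face incidences: 2E = 7·2 + 3·x = 14 + 3x.
Every vertex has degree 4, so 4V = 2E.
Euler: V − E + F = 2 ⇒ (2E)/4 − E + (2 + x) = 2.
Multiply by 8: 2·(2E) − 4·(2E) + 8·(2 + x) = 16, i.e. 16 + 8x − 2·(14 + 3x) = 16.
Collecting terms: 2x − 12 = 16, so 2x = 28, so x = 14.
Then 2E = 14 + 3·14 = 56, so E = 28, V = 2E/4 = 14, F = 2 + 14 = 16.

14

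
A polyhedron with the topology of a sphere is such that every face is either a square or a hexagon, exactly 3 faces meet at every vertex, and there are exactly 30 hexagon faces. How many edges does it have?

102

Let x be the number of squares; then F = 30 + x.
Edge–face incidences: 2E = 6·30 + 4·x = 180 + 4x.
Every vertex has degree 3, so 3V = 2E.
Euler: V − E + F = 2 ⇒ (2E)/3 − E + (30 + x) = 2.
Multiply by 6: 2·(2E) − 3·(2E) + 6·(30 + x) = 12, i.e. 180 + 6x − (180 + 4x) = 12.
Collecting terms: 2x = 12, so x = 6.
Then 2E = 180 + 4·6 = 204, so E = 102, V = 2E/3 = 68, F = 30 + 6 = 36.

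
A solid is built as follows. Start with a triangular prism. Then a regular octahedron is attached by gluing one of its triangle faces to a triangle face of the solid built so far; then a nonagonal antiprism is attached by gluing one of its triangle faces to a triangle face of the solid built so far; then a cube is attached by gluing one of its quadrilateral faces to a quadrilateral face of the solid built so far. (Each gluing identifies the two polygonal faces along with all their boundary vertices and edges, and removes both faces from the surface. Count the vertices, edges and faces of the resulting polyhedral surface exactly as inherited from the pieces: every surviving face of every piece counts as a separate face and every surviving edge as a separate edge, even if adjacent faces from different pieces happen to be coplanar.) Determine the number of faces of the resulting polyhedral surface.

A triangular prism: V=6, E=9, F=5.
Attach a regular octahedron (V=6, E=12, F=8) along a 3-gon: merge 3 vertices and 3 edges, delete both glued faces → V=9, E=18, F=11.
Attach a nonagonal antiprism (V=18, E=36, F=20) along a 3-gon: merge 3 vertices and 3 edges, delete both glued faces → V=24, E=51, F=29.
Attach a cube (V=8, E=12, F=6) along a 4-gon: merge 4 vertices and 4 edges, delete both glued faces → V=28, E=59, F=33.
Check: V − E + F = 28 − 59 + 33 = 2.

33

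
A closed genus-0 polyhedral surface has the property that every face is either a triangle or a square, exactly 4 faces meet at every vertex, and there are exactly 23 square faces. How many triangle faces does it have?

Let x be the number of triangles; then F = 23 + x.
Edge–face incidences: 2E = 4·23 + 3·x = 92 + 3x.
Every vertex has degree 4, so 4V = 2E.
Euler: V − E + F = 2 ⇒ (2E)/4 − E + (23 + x) = 2.
Multiply by 8: 2·(2E) − 4·(2E) + 8·(23 + x) = 16, i.e. 184 + 8x − 2·(92 + 3x) = 16.
Collecting terms: 2x = 16, so x = 8.
Then 2E = 92 + 3·8 = 116, so E = 58, V = 2E/4 = 29, F = 23 + 8 = 31.

8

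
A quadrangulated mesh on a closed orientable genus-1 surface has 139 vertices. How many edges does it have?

278

χ = 2 − 2·1 = 0, and every face is a square so 4F = 2E.
V − E + F = 0 with E = 4F/2 gives 139 − (4/2 − 1)·F = 0, so F = 139 and E = 278.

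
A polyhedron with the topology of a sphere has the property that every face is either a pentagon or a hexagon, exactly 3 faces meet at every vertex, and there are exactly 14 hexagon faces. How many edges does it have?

Let x be the number of pentagons; then F = 14 + x.
Edge–face incidences: 2E = 6·14 + 5·x = 84 + 5x.
Every vertex has degree 3, so 3V = 2E.
Euler: V − E + F = 2 ⇒ (2E)/3 − E + (14 + x) = 2.
Multiply by 6: 2·(2E) − 3·(2E) + 6·(14 + x) = 12, i.e. 84 + 6x − (84 + 5x) = 12.
Collecting terms: x = 12.
Then 2E = 84 + 5·12 = 144, so E = 72, V = 2E/3 = 48, F = 14 + 12 = 26.

72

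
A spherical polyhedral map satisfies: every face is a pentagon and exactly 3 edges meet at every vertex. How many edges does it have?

Each face has 5 edges and each edge borders two faces, so 2E = 5F.
Each vertex has degree 3, so 3V = 2E and hence V = 5F/3.
Euler: V − E + F = 2 ⇒ (5F/3) − (5F/2) + F = 2.
Multiply by 6: (10 − 15 + 6)F = 12, i.e. 1F = 12.
So F = 12, E = 5·12/2 = 30, V = 5·12/3 = 20.

30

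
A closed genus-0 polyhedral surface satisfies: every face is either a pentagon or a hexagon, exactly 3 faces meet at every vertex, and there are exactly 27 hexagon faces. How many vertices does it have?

74

Let x be the number of pentagons; then F = 27 + x.
Edge–face incidences: 2E = 6·27 + 5·x = 162 + 5x.
Every vertex has degree 3, so 3V = 2E.
Euler: V − E + F = 2 ⇒ (2E)/3 − E + (27 + x) = 2.
Multiply by 6: 2·(2E) − 3·(2E) + 6·(27 + x) = 12, i.e. 162 + 6x − (162 + 5x) = 12.
Collecting terms: x = 12.
Then 2E = 162 + 5·12 = 222, so E = 111, V = 2E/3 = 74, F = 27 + 12 = 39.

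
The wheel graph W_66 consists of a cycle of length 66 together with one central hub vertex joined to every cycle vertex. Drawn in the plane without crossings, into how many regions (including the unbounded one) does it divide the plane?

W_66 has V = 66 + 1 = 67 vertices and E = 2·66 = 132 edges.
By Euler's formula F = 2 − V + E = 2 − 67 + 132 = 67.

67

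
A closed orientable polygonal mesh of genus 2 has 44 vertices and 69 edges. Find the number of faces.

23

For a closed orientable surface of genus 2, χ = 2 − 2·2 = -2.
F = -2 − V + E = -2 − 44 + 69 = 23.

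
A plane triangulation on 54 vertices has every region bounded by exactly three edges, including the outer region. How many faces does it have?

In a plane triangulation 3F = 2E and V − E + F = 2, so F = 2V − 4 = 2·54 − 4 = 104.

104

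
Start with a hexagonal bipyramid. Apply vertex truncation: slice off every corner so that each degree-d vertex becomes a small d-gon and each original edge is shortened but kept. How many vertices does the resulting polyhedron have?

The base solid has V = 8, E = 18, F = 12.
Truncation replaces each original edge-end by a new vertex, so V′ = 2E = 36.
Each original edge survives, and each old vertex of degree d contributes d new edges; summing degrees gives Σd = 2E, so E′ = E + 2E = 3E = 54.
Each original face survives and each original vertex becomes one new face: F′ = F + V = 20.

36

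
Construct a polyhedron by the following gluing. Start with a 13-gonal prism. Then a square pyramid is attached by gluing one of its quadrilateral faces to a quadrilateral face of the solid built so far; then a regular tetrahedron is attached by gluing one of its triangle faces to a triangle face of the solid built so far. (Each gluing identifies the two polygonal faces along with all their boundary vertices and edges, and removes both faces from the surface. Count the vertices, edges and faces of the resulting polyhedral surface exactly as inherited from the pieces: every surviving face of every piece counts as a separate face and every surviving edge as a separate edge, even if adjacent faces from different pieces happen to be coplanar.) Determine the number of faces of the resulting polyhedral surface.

A 13-gonal prism: V=26, E=39, F=15.
Attach a square pyramid (V=5, E=8, F=5) along a 4-gon: merge 4 vertices and 4 edges, delete both glued faces → V=27, E=43, F=18.
Attach a regular tetrahedron (V=4, E=6, F=4) along a 3-gon: merge 3 vertices and 3 edges, delete both glued faces → V=28, E=46, F=20.
Check: V − E + F = 28 − 46 + 20 = 2.

20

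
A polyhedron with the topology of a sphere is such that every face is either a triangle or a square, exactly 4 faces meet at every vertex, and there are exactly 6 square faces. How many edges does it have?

Let x be the number of triangles; then F = 6 + x.
Edge–face incidences: 2E = 4·6 + 3·x = 24 + 3x.
Every vertex has degree 4, so 4V = 2E.
Euler: V − E + F = 2 ⇒ (2E)/4 − E + (6 + x) = 2.
Multiply by 8: 2·(2E) − 4·(2E) + 8·(6 + x) = 16, i.e. 48 + 8x − 2·(24 + 3x) = 16.
Collecting terms: 2x = 16, so x = 8.
Then 2E = 24 + 3·8 = 48, so E = 24, V = 2E/4 = 12, F = 6 + 8 = 14.

24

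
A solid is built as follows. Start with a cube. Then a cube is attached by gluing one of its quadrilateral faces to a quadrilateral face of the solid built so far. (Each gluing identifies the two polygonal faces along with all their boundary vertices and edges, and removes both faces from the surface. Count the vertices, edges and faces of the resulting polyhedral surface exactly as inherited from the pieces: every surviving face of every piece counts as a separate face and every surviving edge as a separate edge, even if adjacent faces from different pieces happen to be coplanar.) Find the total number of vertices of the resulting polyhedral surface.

12

A cube: V=8, E=12, F=6.
Attach a cube (V=8, E=12, F=6) along a 4-gon: merge 4 vertices and 4 edges, delete both glued faces → V=12, E=20, F=10.
Check: V − E + F = 12 − 20 + 10 = 2.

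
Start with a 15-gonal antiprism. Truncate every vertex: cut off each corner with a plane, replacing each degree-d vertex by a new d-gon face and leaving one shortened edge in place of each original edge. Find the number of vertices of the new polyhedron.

The base solid has V = 30, E = 60, F = 32.
Truncation replaces each original edge-end by a new vertex, so V′ = 2E = 120.
Each original edge survives, and each old vertex of degree d contributes d new edges; summing degrees gives Σd = 2E, so E′ = E + 2E = 3E = 180.
Each original face survives and each original vertex becomes one new face: F′ = F + V = 62.

120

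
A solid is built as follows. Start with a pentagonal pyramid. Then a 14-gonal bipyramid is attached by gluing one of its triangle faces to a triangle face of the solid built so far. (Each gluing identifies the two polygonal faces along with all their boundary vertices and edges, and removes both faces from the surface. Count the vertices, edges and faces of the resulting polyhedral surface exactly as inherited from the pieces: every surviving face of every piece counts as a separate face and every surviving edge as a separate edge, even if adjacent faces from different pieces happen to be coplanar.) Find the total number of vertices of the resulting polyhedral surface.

19

A pentagonal pyramid: V=6, E=10, F=6.
Attach a 14-gonal bipyramid (V=16, E=42, F=28) along a 3-gon: merge 3 vertices and 3 edges, delete both glued faces → V=19, E=49, F=32.
Check: V − E + F = 19 − 49 + 32 = 2.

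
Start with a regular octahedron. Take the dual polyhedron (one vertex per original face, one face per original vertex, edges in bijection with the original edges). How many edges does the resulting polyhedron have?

The base solid has V = 6, E = 12, F = 8.
The dual swaps V and F and preserves E: V′ = F = 8, E′ = E = 12, F′ = V = 6.

12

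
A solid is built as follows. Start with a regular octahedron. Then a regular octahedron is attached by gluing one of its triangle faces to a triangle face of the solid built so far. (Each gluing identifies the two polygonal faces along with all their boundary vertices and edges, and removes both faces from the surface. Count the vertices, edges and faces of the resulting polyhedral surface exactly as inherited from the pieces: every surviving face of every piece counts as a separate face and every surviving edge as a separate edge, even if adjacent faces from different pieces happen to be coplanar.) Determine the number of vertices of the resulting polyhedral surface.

9

A regular octahedron: V=6, E=12, F=8.
Attach a regular octahedron (V=6, E=12, F=8) along a 3-gon: merge 3 vertices and 3 edges, delete both glued faces → V=9, E=21, F=14.
Check: V − E + F = 9 − 21 + 14 = 2.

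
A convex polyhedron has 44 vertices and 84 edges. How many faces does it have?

42

Here V − E + F = 2.
F = 2 − V + E = 2 − 44 + 84 = 42.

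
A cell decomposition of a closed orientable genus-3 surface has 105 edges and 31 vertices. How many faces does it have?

70

For a closed orientable surface of genus 3, χ = 2 − 2·3 = -4.
F = -4 − V + E = -4 − 31 + 105 = 70.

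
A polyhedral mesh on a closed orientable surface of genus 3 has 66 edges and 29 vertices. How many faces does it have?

33

For a closed orientable surface of genus 3, χ = 2 − 2·3 = -4.
F = -4 − V + E = -4 − 29 + 66 = 33.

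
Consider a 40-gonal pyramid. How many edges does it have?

A pyramid on an n-gon base has one n-gon and n triangles: V = 40 + 1 = 41, E = 2·40 = 80, F = 40 + 1 = 41.

80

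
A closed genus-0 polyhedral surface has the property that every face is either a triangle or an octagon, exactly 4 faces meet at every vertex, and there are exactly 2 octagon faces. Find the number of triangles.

Let x be the number of triangles; then F = 2 + x.
Edge–face incidences: 2E = 8·2 + 3·x = 16 + 3x.
Every vertex has degree 4, so 4V = 2E.
Euler: V − E + F = 2 ⇒ (2E)/4 − E + (2 + x) = 2.
Multiply by 8: 2·(2E) − 4·(2E) + 8·(2 + x) = 16, i.e. 16 + 8x − 2·(16 + 3x) = 16.
Collecting terms: 2x − 16 = 16, so 2x = 32, so x = 16.
Then 2E = 16 + 3·16 = 64, so E = 32, V = 2E/4 = 16, F = 2 + 16 = 18.

16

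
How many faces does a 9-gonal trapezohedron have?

18

The n-trapezohedron (dual of the n-antiprism) has V = 2·9 + 2 = 20, E = 4·9 = 36, F = 2·9 = 18.
Check: V − E + F = 20 − 36 + 18 = 2.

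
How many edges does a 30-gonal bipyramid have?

A bipyramid over an n-gon has 2n triangular faces and n + 2 vertices: V = 30 + 2 = 32, E = 3·30 = 90, F = 2·30 = 60.

90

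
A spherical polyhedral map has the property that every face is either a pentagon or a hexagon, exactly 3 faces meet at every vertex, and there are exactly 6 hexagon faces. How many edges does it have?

Let x be the number of pentagons; then F = 6 + x.
Edge–face incidences: 2E = 6·6 + 5·x = 36 + 5x.
Every vertex has degree 3, so 3V = 2E.
Euler: V − E + F = 2 ⇒ (2E)/3 − E + (6 + x) = 2.
Multiply by 6: 2·(2E) − 3·(2E) + 6·(6 + x) = 12, i.e. 36 + 6x − (36 + 5x) = 12.
Collecting terms: x = 12.
Then 2E = 36 + 5·12 = 96, so E = 48, V = 2E/3 = 32, F = 6 + 12 = 18.

48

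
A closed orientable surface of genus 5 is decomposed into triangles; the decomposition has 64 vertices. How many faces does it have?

144

χ = 2 − 2·5 = -8, and every face is a triangle so 3F = 2E.
V − E + F = -8 with E = 3F/2 gives 64 − (3/2 − 1)·F = -8, so F = 144 and E = 216.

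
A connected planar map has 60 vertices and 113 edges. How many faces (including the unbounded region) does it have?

55

Euler's formula for a connected plane graph: V − E + F = 2, so F = 2 − 60 + 113 = 55.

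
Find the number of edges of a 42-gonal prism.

126

A prism on an n-gon has two n-gon bases and n rectangular sides: V = 2·42 = 84, E = 3·42 = 126, F = 42 + 2 = 44.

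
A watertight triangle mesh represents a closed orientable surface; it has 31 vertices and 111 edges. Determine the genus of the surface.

4

Every face is a triangle and each edge borders two faces, so 3F = 2·111, giving F = 74.
χ = V − E + F = 31 − 111 + 74 = -6.
For a closed orientable surface χ = 2 − 2g, so g = (2 − (-6))/2 = 4.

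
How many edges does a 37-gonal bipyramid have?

111

A bipyramid over an n-gon has 2n triangular faces and n + 2 vertices: V = 37 + 2 = 39, E = 3·37 = 111, F = 2·37 = 74.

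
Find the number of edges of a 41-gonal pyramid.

A pyramid on an n-gon base has one n-gon and n triangles: V = 41 + 1 = 42, E = 2·41 = 82, F = 41 + 1 = 42.

82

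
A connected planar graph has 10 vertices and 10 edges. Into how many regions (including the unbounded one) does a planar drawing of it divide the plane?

Euler's formula for a connected plane graph: V − E + F = 2, so F = 2 − 10 + 10 = 2.

2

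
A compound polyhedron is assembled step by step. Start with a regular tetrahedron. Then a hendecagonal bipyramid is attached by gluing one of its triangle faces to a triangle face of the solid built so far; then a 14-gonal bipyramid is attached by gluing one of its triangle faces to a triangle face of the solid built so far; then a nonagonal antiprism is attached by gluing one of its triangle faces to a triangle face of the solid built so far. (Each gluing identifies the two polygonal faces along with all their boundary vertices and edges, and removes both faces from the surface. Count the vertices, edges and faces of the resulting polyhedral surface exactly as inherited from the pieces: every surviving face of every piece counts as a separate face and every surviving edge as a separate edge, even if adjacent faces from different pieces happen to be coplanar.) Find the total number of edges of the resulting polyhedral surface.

108

A regular tetrahedron: V=4, E=6, F=4.
Attach a hendecagonal bipyramid (V=13, E=33, F=22) along a 3-gon: merge 3 vertices and 3 edges, delete both glued faces → V=14, E=36, F=24.
Attach a 14-gonal bipyramid (V=16, E=42, F=28) along a 3-gon: merge 3 vertices and 3 edges, delete both glued faces → V=27, E=75, F=50.
Attach a nonagonal antiprism (V=18, E=36, F=20) along a 3-gon: merge 3 vertices and 3 edges, delete both glued faces → V=42, E=108, F=68.
Check: V − E + F = 42 − 108 + 68 = 2.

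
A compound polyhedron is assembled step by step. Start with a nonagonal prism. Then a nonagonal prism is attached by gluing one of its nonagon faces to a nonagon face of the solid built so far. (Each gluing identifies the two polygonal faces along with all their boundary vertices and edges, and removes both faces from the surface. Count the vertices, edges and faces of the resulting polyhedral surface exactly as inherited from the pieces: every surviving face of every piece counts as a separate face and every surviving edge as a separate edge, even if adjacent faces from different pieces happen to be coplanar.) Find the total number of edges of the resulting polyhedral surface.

45

A nonagonal prism: V=18, E=27, F=11.
Attach a nonagonal prism (V=18, E=27, F=11) along a 9-gon: merge 9 vertices and 9 edges, delete both glued faces → V=27, E=45, F=20.
Check: V − E + F = 27 − 45 + 20 = 2.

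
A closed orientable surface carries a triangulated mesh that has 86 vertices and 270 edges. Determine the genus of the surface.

Every face is a triangle and each edge borders two faces, so 3F = 2·270, giving F = 180.
χ = V − E + F = 86 − 270 + 180 = -4.
For a closed orientable surface χ = 2 − 2g, so g = (2 − (-4))/2 = 3.

3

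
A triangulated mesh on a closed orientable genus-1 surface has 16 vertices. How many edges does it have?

48

χ = 2 − 2·1 = 0, and every face is a triangle so 3F = 2E.
V − E + F = 0 with E = 3F/2 gives 16 − (3/2 − 1)·F = 0, so F = 32 and E = 48.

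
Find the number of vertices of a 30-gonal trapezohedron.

62

The n-trapezohedron (dual of the n-antiprism) has V = 2·30 + 2 = 62, E = 4·30 = 120, F = 2·30 = 60.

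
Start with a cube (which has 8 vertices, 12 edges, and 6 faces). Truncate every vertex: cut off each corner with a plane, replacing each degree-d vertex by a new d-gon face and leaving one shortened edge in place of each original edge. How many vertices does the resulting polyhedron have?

24

Truncation replaces each original edge-end by a new vertex, so V′ = 2E = 24.
Each original edge survives, and each old vertex of degree d contributes d new edges; summing degrees gives Σd = 2E, so E′ = E + 2E = 3E = 36.
Each original face survives and each original vertex becomes one new face: F′ = F + V = 14.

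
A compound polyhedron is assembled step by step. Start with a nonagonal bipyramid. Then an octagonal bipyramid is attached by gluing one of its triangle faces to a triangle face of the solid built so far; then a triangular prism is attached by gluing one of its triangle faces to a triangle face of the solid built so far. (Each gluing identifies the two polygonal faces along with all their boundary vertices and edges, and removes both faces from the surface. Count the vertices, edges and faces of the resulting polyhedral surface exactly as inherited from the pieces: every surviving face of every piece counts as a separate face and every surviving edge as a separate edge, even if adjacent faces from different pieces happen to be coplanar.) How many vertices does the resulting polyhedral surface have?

A nonagonal bipyramid: V=11, E=27, F=18.
Attach an octagonal bipyramid (V=10, E=24, F=16) along a 3-gon: merge 3 vertices and 3 edges, delete both glued faces → V=18, E=48, F=32.
Attach a triangular prism (V=6, E=9, F=5) along a 3-gon: merge 3 vertices and 3 edges, delete both glued faces → V=21, E=54, F=35.
Check: V − E + F = 21 − 54 + 35 = 2.

21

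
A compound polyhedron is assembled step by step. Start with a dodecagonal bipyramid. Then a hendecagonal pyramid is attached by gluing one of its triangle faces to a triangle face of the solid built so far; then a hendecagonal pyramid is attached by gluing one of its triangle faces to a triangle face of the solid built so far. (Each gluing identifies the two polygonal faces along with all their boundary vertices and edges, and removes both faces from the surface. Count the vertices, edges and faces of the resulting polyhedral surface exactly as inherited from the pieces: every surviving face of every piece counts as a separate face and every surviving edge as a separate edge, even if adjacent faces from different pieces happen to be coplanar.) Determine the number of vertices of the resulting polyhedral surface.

32

A dodecagonal bipyramid: V=14, E=36, F=24.
Attach a hendecagonal pyramid (V=12, E=22, F=12) along a 3-gon: merge 3 vertices and 3 edges, delete both glued faces → V=23, E=55, F=34.
Attach a hendecagonal pyramid (V=12, E=22, F=12) along a 3-gon: merge 3 vertices and 3 edges, delete both glued faces → V=32, E=74, F=44.
Check: V − E + F = 32 − 74 + 44 = 2.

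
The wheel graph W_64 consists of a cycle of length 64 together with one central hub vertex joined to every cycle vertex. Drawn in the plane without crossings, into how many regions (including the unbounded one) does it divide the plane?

65

W_64 has V = 64 + 1 = 65 vertices and E = 2·64 = 128 edges.
By Euler's formula F = 2 − V + E = 2 − 65 + 128 = 65.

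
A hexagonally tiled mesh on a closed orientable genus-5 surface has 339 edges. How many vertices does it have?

218

χ = 2 − 2·5 = -8, and every face is a hexagon so 6F = 2E.
F = 2E/6 = 113. Then V = -8 + E − F = -8 + 339 − 113 = 218.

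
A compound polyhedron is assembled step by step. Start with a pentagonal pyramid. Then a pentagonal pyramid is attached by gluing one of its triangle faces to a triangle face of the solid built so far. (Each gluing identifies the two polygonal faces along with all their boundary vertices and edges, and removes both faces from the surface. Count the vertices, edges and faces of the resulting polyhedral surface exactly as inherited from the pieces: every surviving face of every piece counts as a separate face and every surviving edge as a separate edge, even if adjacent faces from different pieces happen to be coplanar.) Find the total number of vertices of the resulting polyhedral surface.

9

A pentagonal pyramid: V=6, E=10, F=6.
Attach a pentagonal pyramid (V=6, E=10, F=6) along a 3-gon: merge 3 vertices and 3 edges, delete both glued faces → V=9, E=17, F=10.
Check: V − E + F = 9 − 17 + 10 = 2.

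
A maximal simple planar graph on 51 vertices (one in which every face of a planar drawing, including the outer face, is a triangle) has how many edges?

147

In a plane triangulation 3F = 2E and V − E + F = 2, so E = 3V − 6 = 3·51 − 6 = 147.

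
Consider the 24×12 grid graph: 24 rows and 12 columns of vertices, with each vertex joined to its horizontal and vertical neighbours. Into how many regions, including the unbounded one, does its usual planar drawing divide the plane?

The grid has V = 24·12 = 288 vertices and E = 24·11 + 12·23 = 540 edges.
F = 2 − V + E = 2 − 288 + 540 = 254.

254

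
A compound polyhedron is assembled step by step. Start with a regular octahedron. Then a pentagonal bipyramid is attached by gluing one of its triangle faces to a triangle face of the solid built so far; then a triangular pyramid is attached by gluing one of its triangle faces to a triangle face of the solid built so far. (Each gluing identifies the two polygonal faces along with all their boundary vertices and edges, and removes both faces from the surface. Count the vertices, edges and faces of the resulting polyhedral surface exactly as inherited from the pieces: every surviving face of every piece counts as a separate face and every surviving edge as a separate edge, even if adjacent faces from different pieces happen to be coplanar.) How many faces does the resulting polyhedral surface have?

18

A regular octahedron: V=6, E=12, F=8.
Attach a pentagonal bipyramid (V=7, E=15, F=10) along a 3-gon: merge 3 vertices and 3 edges, delete both glued faces → V=10, E=24, F=16.
Attach a triangular pyramid (V=4, E=6, F=4) along a 3-gon: merge 3 vertices and 3 edges, delete both glued faces → V=11, E=27, F=18.
Check: V − E + F = 11 − 27 + 18 = 2.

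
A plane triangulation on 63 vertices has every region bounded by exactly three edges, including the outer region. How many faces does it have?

122

In a plane triangulation 3F = 2E and V − E + F = 2, so F = 2V − 4 = 2·63 − 4 = 122.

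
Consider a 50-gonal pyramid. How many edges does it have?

100

A pyramid on an n-gon base has one n-gon and n triangles: V = 50 + 1 = 51, E = 2·50 = 100, F = 50 + 1 = 51.
Check: V − E + F = 51 − 100 + 51 = 2.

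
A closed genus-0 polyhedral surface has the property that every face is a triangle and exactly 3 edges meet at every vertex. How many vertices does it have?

Each face has 3 edges and each edge borders two faces, so 2E = 3F.
Each vertex has degree 3, so 3V = 2E and hence V = 3F/3.
Euler: V − E + F = 2 ⇒ (3F/3) − (3F/2) + F = 2.
Multiply by 6: (6 − 9 + 6)F = 12, i.e. 3F = 12.
So F = 4, E = 3·4/2 = 6, V = 3·4/3 = 4.

4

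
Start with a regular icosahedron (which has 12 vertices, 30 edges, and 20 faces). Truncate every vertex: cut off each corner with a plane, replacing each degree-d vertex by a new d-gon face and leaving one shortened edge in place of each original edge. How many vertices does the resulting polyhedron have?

60

Truncation replaces each original edge-end by a new vertex, so V′ = 2E = 60.
Each original edge survives, and each old vertex of degree d contributes d new edges; summing degrees gives Σd = 2E, so E′ = E + 2E = 3E = 90.
Each original face survives and each original vertex becomes one new face: F′ = F + V = 32.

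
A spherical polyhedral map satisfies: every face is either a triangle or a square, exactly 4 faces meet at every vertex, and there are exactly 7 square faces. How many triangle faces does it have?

8

Let x be the number of triangles; then F = 7 + x.
Edge–face incidences: 2E = 4·7 + 3·x = 28 + 3x.
Every vertex has degree 4, so 4V = 2E.
Euler: V − E + F = 2 ⇒ (2E)/4 − E + (7 + x) = 2.
Multiply by 8: 2·(2E) − 4·(2E) + 8·(7 + x) = 16, i.e. 56 + 8x − 2·(28 + 3x) = 16.
Collecting terms: 2x = 16, so x = 8.
Then 2E = 28 + 3·8 = 52, so E = 26, V = 2E/4 = 13, F = 7 + 8 = 15.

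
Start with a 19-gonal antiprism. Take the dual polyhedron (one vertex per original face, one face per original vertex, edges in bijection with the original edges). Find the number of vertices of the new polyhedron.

The base solid has V = 38, E = 76, F = 40.
The dual swaps V and F and preserves E: V′ = F = 40, E′ = E = 76, F′ = V = 38.

40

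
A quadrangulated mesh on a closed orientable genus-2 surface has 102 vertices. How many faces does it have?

104

χ = 2 − 2·2 = -2, and every face is a square so 4F = 2E.
V − E + F = -2 with E = 4F/2 gives 102 − (4/2 − 1)·F = -2, so F = 104 and E = 208.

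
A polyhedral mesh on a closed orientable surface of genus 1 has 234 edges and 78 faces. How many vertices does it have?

156

For a closed orientable surface of genus 1, χ = 2 − 2·1 = 0.
V = 0 + E − F = 0 + 234 − 78 = 156.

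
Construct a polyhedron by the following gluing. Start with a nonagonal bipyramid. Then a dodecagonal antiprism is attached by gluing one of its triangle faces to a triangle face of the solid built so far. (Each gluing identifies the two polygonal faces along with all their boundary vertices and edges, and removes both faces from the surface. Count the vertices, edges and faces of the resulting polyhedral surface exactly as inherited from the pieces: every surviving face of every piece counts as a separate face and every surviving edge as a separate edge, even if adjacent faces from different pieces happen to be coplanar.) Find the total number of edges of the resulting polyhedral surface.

A nonagonal bipyramid: V=11, E=27, F=18.
Attach a dodecagonal antiprism (V=24, E=48, F=26) along a 3-gon: merge 3 vertices and 3 edges, delete both glued faces → V=32, E=72, F=42.
Check: V − E + F = 32 − 72 + 42 = 2.

72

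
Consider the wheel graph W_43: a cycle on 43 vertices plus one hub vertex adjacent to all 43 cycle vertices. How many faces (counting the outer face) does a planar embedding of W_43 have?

44

W_43 has V = 43 + 1 = 44 vertices and E = 2·43 = 86 edges.
By Euler's formula F = 2 − V + E = 2 − 44 + 86 = 44.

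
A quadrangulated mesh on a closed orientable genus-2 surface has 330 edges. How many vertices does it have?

163

χ = 2 − 2·2 = -2, and every face is a square so 4F = 2E.
F = 2E/4 = 165. Then V = -2 + E − F = -2 + 330 − 165 = 163.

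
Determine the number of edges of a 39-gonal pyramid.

A pyramid on an n-gon base has one n-gon and n triangles: V = 39 + 1 = 40, E = 2·39 = 78, F = 39 + 1 = 40.
Check: V − E + F = 40 − 78 + 40 = 2.

78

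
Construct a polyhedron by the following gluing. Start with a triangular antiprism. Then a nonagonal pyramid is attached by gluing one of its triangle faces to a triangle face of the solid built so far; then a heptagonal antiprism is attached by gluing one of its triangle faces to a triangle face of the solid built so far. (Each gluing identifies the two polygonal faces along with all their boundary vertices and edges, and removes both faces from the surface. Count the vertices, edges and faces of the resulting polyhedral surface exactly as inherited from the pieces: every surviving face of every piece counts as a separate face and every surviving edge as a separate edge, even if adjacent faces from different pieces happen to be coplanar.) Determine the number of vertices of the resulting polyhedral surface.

24

A triangular antiprism: V=6, E=12, F=8.
Attach a nonagonal pyramid (V=10, E=18, F=10) along a 3-gon: merge 3 vertices and 3 edges, delete both glued faces → V=13, E=27, F=16.
Attach a heptagonal antiprism (V=14, E=28, F=16) along a 3-gon: merge 3 vertices and 3 edges, delete both glued faces → V=24, E=52, F=30.
Check: V − E + F = 24 − 52 + 30 = 2.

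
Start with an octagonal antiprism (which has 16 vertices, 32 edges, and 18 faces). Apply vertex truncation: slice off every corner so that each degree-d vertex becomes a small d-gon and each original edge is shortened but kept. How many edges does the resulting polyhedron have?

Truncation replaces each original edge-end by a new vertex, so V′ = 2E = 64.
Each original edge survives, and each old vertex of degree d contributes d new edges; summing degrees gives Σd = 2E, so E′ = E + 2E = 3E = 96.
Each original face survives and each original vertex becomes one new face: F′ = F + V = 34.

96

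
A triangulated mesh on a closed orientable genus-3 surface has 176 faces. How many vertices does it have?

84

χ = 2 − 2·3 = -4, and every face is a triangle so 3F = 2E.
E = 3·176/2 = 264. Then V = -4 + E − F = -4 + 264 − 176 = 84.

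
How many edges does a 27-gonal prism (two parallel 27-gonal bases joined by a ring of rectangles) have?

A prism on an n-gon has two n-gon bases and n rectangular sides: V = 2·27 = 54, E = 3·27 = 81, F = 27 + 2 = 29.

81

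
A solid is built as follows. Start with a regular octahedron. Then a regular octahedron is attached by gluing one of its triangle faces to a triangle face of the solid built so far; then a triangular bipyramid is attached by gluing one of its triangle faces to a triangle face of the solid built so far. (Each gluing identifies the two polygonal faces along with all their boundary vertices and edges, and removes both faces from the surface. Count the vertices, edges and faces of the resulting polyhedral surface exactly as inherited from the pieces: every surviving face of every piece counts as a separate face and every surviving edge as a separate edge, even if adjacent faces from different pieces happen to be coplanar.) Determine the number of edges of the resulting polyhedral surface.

27

A regular octahedron: V=6, E=12, F=8.
Attach a regular octahedron (V=6, E=12, F=8) along a 3-gon: merge 3 vertices and 3 edges, delete both glued faces → V=9, E=21, F=14.
Attach a triangular bipyramid (V=5, E=9, F=6) along a 3-gon: merge 3 vertices and 3 edges, delete both glued faces → V=11, E=27, F=18.
Check: V − E + F = 11 − 27 + 18 = 2.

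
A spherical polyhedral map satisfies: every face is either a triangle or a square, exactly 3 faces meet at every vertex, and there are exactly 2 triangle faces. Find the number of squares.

Let x be the number of squares; then F = 2 + x.
Edge–face incidences: 2E = 3·2 + 4·x = 6 + 4x.
Every vertex has degree 3, so 3V = 2E.
Euler: V − E + F = 2 ⇒ (2E)/3 − E + (2 + x) = 2.
Multiply by 6: 2·(2E) − 3·(2E) + 6·(2 + x) = 12, i.e. 12 + 6x − (6 + 4x) = 12.
Collecting terms: 2x + 6 = 12, so 2x = 6, so x = 3.
Then 2E = 6 + 4·3 = 18, so E = 9, V = 2E/3 = 6, F = 2 + 3 = 5.

3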